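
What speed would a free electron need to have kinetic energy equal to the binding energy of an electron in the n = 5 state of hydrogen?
4.37539e+05 m/s (or 0.15% of c)

The binding energy at n = 5 for hydrogen is:
E_5 = -13.6057/5² = -0.544228000 eV
|E_5| = 0.544228000 eV

Convert to Joules:
KE = 0.544228000 eV × (1.602177 × 10⁻¹⁹ J/eV) = 8.7194958e-20 J

Using KE = ½mv²:
v = √(2·KE/m_e)
v = √(2 × 8.7194958e-20 J / 9.10938 × 10⁻³¹ kg)
v = 4.37539e+05 m/s

This is approximately 0.15% the speed of light.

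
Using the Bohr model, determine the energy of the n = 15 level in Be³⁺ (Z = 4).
-0.9675 eV

For hydrogen-like ions, the energy levels scale with Z²:
E_n = -13.6057 Z² / n² eV

For Be³⁺ (Z = 4) at n = 15:
E_15 = -13.6057 × 4² / 15²
E_15 = -13.6057 × 16 / 225
E_15 = -217.6912 / 225
E_15 = -0.9675 eV

The energy is 16 times more negative than hydrogen at the same n due to the stronger nuclear charge.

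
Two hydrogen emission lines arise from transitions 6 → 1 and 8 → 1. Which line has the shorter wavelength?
8 → 1

Calculate the energy for each transition:

Transition 6 → 1:
ΔE₁ = |E_1 - E_6| = |-13.6057/1² - (-13.6057/6²)|
ΔE₁ = |-13.605700000000 - (-0.377936111111)| = 13.227763889 eV

Transition 8 → 1:
ΔE₂ = |E_1 - E_8| = |-13.6057/1² - (-13.6057/8²)|
ΔE₂ = |-13.605700000000 - (-0.212589062500)| = 13.393110938 eV

Since 13.393110938 eV > 13.227763889 eV, the transition 8 → 1 emits the more energetic photon.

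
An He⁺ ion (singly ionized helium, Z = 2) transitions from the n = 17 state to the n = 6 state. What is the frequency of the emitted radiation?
3.20e+14 Hz

First, find the transition energy:
E_17 = -13.6057 × 2² / 17² = -0.18831419 eV
E_6 = -13.6057 × 2² / 6² = -1.51174444 eV
|ΔE| = |E_6 - E_17| = 1.32343025 eV

Convert to Joules: E = 1.32343025 eV × (1.602177 × 10⁻¹⁹ J/eV) = 2.1204e-19 J

Using E = hf:
f = E/h = 2.1204e-19 J / (6.62607 × 10⁻³⁴ J·s)
f = 3.20e+14 Hz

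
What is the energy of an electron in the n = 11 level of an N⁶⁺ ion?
-5.51 eV

For hydrogen-like ions, the energy levels scale with Z²:
E_n = -13.6057 Z² / n² eV

For N⁶⁺ (Z = 7) at n = 11:
E_11 = -13.6057 × 7² / 11²
E_11 = -13.6057 × 49 / 121
E_11 = -666.6793 / 121
E_11 = -5.51 eV

The energy is 49 times more negative than hydrogen at the same n due to the stronger nuclear charge.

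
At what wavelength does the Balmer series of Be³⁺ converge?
22.782 nm

The series limit corresponds to the transition from n = ∞ to n = 2.
This is the highest energy (shortest wavelength) transition in the Balmer series.

E_∞ = 0 eV
E_2 = -13.6057 × 4² / 2² = -54.42280 eV

Energy at series limit:
ΔE = E_∞ - E_2 = 0 - (-54.42280) = 54.42280 eV
λ = hc/E = 1239.84 eV·nm / 54.42280 eV = 22.782 nm

This energy equals the ionization energy from the n = 2 state of Be³⁺.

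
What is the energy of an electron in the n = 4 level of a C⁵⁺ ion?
-30.612825 eV

For hydrogen-like ions, the energy levels scale with Z²:
E_n = -13.6057 Z² / n² eV

For C⁵⁺ (Z = 6) at n = 4:
E_4 = -13.6057 × 6² / 4²
E_4 = -13.6057 × 36 / 16
E_4 = -489.8052 / 16
E_4 = -30.612825 eV

The energy is 36 times more negative than hydrogen at the same n due to the stronger nuclear charge.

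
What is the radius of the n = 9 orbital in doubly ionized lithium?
1.4288 nm (or 14.2878 Å)

The Bohr radius formula is:
r_n = n² a₀ / Z

where a₀ = 0.0529177 nm is the Bohr radius.

For Li²⁺ (Z = 3) at n = 9:
r_9 = 9² × 0.0529177 nm / 3
r_9 = 81 × 0.0529177 nm / 3
r_9 = 4.28633 nm / 3
r_9 = 1.4288 nm

The electron orbits at approximately 1.4288 nm from the nucleus.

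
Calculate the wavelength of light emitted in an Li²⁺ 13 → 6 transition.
463.169345 nm

First, find the transition energy using E_n = -13.6057 Z² / n² eV:
E_13 = -13.6057 × 3² / 13² = -0.7245639053 eV
E_6 = -13.6057 × 3² / 6² = -3.4014250000 eV

Photon energy: |ΔE| = |E_6 - E_13| = 2.6768610947 eV

Convert to wavelength using E = hc/λ with hc = 1239.84 eV·nm:
λ = hc/E = 1239.84 eV·nm / 2.6768610947 eV
λ = 463.169345 nm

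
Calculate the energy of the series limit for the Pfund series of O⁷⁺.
34.831 eV

The series limit corresponds to the transition from n = ∞ to n = 5.
This is the highest energy (shortest wavelength) transition in the Pfund series.

E_∞ = 0 eV
E_5 = -13.6057 × 8² / 5² = -34.831 eV

Energy at series limit:
ΔE = E_∞ - E_5 = 0 - (-34.831) = 34.831 eV

This energy equals the ionization energy from the n = 5 state of O⁷⁺.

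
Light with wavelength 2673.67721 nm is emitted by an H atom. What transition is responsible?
n = 13 → n = 5

First, find the photon energy from the wavelength (hc = 1239.84 eV·nm):
E = hc/λ = 1239.84 eV·nm / 2673.67721 nm = 0.46372090 eV

The energy levels of hydrogen satisfy E_n = -13.6057 / n² eV, so an emission n_i → n_f releases
ΔE = 13.6057 × (1/n_f² − 1/n_i²) eV.

Setting ΔE equal to the photon energy:
1/n_f² − 1/n_i² = 0.46372090 / 13.6057 = 0.034082840

Since 1/n_i² must be positive, we need 1/n_f² > 0.034082840, i.e. n_f ≤ 5. For each allowed n_f, solve n_i = (1/n_f² − 0.034082840)^(−1/2) and check whether it is a whole number:
  n_f = 1: 1/n_i² = 1.000000000 − 0.034082840 = 0.965917160 → n_i = 1.017  (not an integer) ✗
  n_f = 2: 1/n_i² = 0.250000000 − 0.034082840 = 0.215917160 → n_i = 2.152  (not an integer) ✗
  n_f = 3: 1/n_i² = 0.111111111 − 0.034082840 = 0.077028271 → n_i = 3.603  (not an integer) ✗
  n_f = 4: 1/n_i² = 0.062500000 − 0.034082840 = 0.028417160 → n_i = 5.932  (not an integer) ✗
  n_f = 5: 1/n_i² = 0.040000000 − 0.034082840 = 0.005917160 → n_i = 13.000  → integer, n_i = 13 ✓

Only n_f = 5 gives an integer upper level, n_i = 13.

The transition is from n = 13 to n = 5 (emission).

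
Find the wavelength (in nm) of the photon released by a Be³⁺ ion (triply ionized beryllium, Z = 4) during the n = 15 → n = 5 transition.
160.18332 nm

First, find the transition energy using E_n = -13.6057 Z² / n² eV:
E_15 = -13.6057 × 4² / 15² = -0.967516444 eV
E_5 = -13.6057 × 4² / 5² = -8.707648000 eV

Photon energy: |ΔE| = |E_5 - E_15| = 7.740131556 eV

Convert to wavelength using E = hc/λ with hc = 1239.84 eV·nm:
λ = hc/E = 1239.84 eV·nm / 7.740131556 eV
λ = 160.18332 nm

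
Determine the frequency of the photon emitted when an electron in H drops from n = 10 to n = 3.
3.326e+14 Hz

First, find the transition energy:
E_10 = -13.6057 / 10² = -0.1360570 eV
E_3 = -13.6057 / 3² = -1.5117444 eV
|ΔE| = |E_3 - E_10| = 1.3756874 eV

Convert to Joules: E = 1.3756874 eV × (1.602177 × 10⁻¹⁹ J/eV) = 2.20409e-19 J

Using E = hf:
f = E/h = 2.20409e-19 J / (6.62607 × 10⁻³⁴ J·s)
f = 3.326e+14 Hz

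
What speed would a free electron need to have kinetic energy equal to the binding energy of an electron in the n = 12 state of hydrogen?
1.8231e+05 m/s (or 0.060811% of c)

The binding energy at n = 12 for hydrogen is:
E_12 = -13.6057/12² = -0.094484028 eV
|E_12| = 0.094484028 eV

Convert to Joules:
KE = 0.094484028 eV × (1.602177 × 10⁻¹⁹ J/eV) = 1.513801e-20 J

Using KE = ½mv²:
v = √(2·KE/m_e)
v = √(2 × 1.513801e-20 J / 9.10938 × 10⁻³¹ kg)
v = 1.8231e+05 m/s

This is approximately 0.060811% the speed of light.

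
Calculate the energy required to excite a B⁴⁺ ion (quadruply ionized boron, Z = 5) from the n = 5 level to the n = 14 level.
11.87028 eV

The energy levels of a hydrogen-like atom are E_n = -13.6057 Z² eV / n².

Energy at n = 5: E_5 = -13.6057 × 5² / 5² = -13.60570000 eV
Energy at n = 14: E_14 = -13.6057 × 5² / 14² = -1.73542092 eV

The excitation energy is the difference:
ΔE = E_14 - E_5
ΔE = -1.73542092 - (-13.60570000)
ΔE = 11.87028 eV

Since this is positive, energy must be absorbed (photon absorption).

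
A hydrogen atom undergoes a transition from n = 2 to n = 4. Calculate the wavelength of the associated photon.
486.008 nm

First, find the transition energy using E_n = -13.6057 / n² eV:
E_2 = -13.6057 / 2² = -3.4014250 eV
E_4 = -13.6057 / 4² = -0.8503563 eV

Photon energy: |ΔE| = |E_4 - E_2| = 2.5510687 eV

Convert to wavelength using E = hc/λ with hc = 1239.84 eV·nm:
λ = hc/E = 1239.84 eV·nm / 2.5510687 eV
λ = 486.008 nm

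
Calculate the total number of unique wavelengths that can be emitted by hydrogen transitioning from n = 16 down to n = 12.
10

The electron can occupy levels n = 12, 13, ..., 16 during de-excitation — that is m = 16 - 12 + 1 = 5 distinct levels.

The number of distinct spectral lines equals the number of ways to choose 2 of these m levels (each pair gives one possible emission transition):

Number of lines = m(m-1)/2 = 5×4/2 = 10

These correspond to all possible transitions between the 5 levels:
16 → 15, 16 → 14, 16 → 13, 16 → 12, 15 → 14, 15 → 13, 15 → 12, 14 → 13...

Each transition produces a photon with a unique energy (and thus wavelength). This count does not depend on Z.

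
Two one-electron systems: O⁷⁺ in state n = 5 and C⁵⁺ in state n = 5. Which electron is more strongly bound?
O⁷⁺ at n = 5 (E = -34.8306 eV)

Using E_n = -13.6057 Z² / n² eV:

O⁷⁺ (Z = 8) at n = 5:
E = -13.6057 × 8² / 5² = -13.6057 × 64 / 25 = -34.8305920 eV

C⁵⁺ (Z = 6) at n = 5:
E = -13.6057 × 6² / 5² = -13.6057 × 36 / 25 = -19.5922080 eV

Since -34.8305920 eV < -19.5922080 eV,
O⁷⁺ at n = 5 is more tightly bound (requires more energy to ionize).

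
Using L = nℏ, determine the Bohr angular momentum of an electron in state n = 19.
2.0037e-33 J·s (or 19ℏ)

In the Bohr model, angular momentum is quantized:
L = nℏ

where ℏ = h/(2π) = 1.054572e-34 J·s

For n = 19:
L = 19 × 1.054572e-34 J·s
L = 2.0037e-33 J·s

This can also be written as L = 19ℏ.
The angular momentum is an integer multiple of the reduced Planck constant.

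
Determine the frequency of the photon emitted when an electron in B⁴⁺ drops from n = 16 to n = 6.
1.96334e+15 Hz

First, find the transition energy:
E_16 = -13.6057 × 5² / 16² = -1.32868164 eV
E_6 = -13.6057 × 5² / 6² = -9.44840278 eV
|ΔE| = |E_6 - E_16| = 8.11972114 eV

Convert to Joules: E = 8.11972114 eV × (1.602177 × 10⁻¹⁹ J/eV) = 1.3009230e-18 J

Using E = hf:
f = E/h = 1.3009230e-18 J / (6.62607 × 10⁻³⁴ J·s)
f = 1.96334e+15 Hz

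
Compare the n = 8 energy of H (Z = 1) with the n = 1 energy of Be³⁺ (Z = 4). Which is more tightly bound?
Be³⁺ at n = 1 (E = -217.691200 eV)

Using E_n = -13.6057 Z² / n² eV:

H (Z = 1) at n = 8:
E = -13.6057 × 1² / 8² = -13.6057 × 1 / 64 = -0.212589063 eV

Be³⁺ (Z = 4) at n = 1:
E = -13.6057 × 4² / 1² = -13.6057 × 16 / 1 = -217.691200000 eV

Since -217.691200000 eV < -0.212589063 eV,
Be³⁺ at n = 1 is more tightly bound (requires more energy to ionize).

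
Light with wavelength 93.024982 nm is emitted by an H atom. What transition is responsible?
n = 7 → n = 1

First, find the photon energy from the wavelength (hc = 1239.84 eV·nm):
E = hc/λ = 1239.84 eV·nm / 93.024982 nm = 13.328033 eV

The energy levels of hydrogen satisfy E_n = -13.6057 / n² eV, so an emission n_i → n_f releases
ΔE = 13.6057 × (1/n_f² − 1/n_i²) eV.

Setting ΔE equal to the photon energy:
1/n_f² − 1/n_i² = 13.328033 / 13.6057 = 0.97959186

Since 1/n_i² must be positive, we need 1/n_f² > 0.97959186, i.e. n_f ≤ 1. For each allowed n_f, solve n_i = (1/n_f² − 0.97959186)^(−1/2) and check whether it is a whole number:
  n_f = 1: 1/n_i² = 1.00000000 − 0.97959186 = 0.02040814 → n_i = 7.000  → integer, n_i = 7 ✓

Only n_f = 1 gives an integer upper level, n_i = 7.

The transition is from n = 7 to n = 1 (emission).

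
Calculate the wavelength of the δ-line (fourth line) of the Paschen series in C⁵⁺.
27.9075 nm

The lines of a series are numbered from the longest wavelength (smallest ΔE) outward; the fourth line is the transition from n = n_f + 4 to n_f.
The Paschen series has all transitions ending at n_f = 3.

For C⁵⁺ (Z = 6), the fourth line (δ-line) is the jump from n = 7 to n = 3:
E_7 = -13.6057 × 6² / 7² = -9.996024 eV
E_3 = -13.6057 × 6² / 3² = -54.422800 eV
ΔE = E_7 - E_3 = 44.426776 eV

λ = hc/E = 1239.84 eV·nm / 44.426776 eV
λ = 27.9075 nm

This is the δ-line of the Paschen series in C⁵⁺.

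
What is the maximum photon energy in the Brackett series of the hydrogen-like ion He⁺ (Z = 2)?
3.40143 eV

The series limit corresponds to the transition from n = ∞ to n = 4.
This is the highest energy (shortest wavelength) transition in the Brackett series.

E_∞ = 0 eV
E_4 = -13.6057 × 2² / 4² = -3.40143 eV

Energy at series limit:
ΔE = E_∞ - E_4 = 0 - (-3.40143) = 3.40143 eV

This energy equals the ionization energy from the n = 4 state of He⁺.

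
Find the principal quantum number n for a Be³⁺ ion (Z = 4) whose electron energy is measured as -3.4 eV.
n = 8

The exact energy levels follow E_n = -13.6057 Z² / n² eV with Z = 4.

The measured value (-3.4 eV) is reported to only 2 significant figures, so we must test candidate n values and see which one matches to that precision.

Candidate energies:
  n = 6:  E = -13.6057 × 4² / 6² = -6.04698 eV
  n = 7:  E = -13.6057 × 4² / 7² = -4.44268 eV
  n = 8:  E = -13.6057 × 4² / 8² = -3.40143 eV  ← matches
  n = 9:  E = -13.6057 × 4² / 9² = -2.68755 eV
  n = 10:  E = -13.6057 × 4² / 10² = -2.17691 eV

Checking against the measurement of -3.4 eV (2 sig figs), only n = 8 agrees:
E_8 = -3.40143 eV, which rounds to -3.4 eV ✓

Therefore n = 8.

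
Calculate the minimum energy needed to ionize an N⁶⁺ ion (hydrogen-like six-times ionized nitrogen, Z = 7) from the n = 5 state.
26.6672 eV

The ionization energy is the energy needed to remove the electron completely (n → ∞).

For a hydrogen-like ion with Z = 7, E_n = -13.6057 Z² / n² eV.

At n = 5: E_5 = -13.6057 × 7² / 5² = -26.6671720 eV
At n = ∞: E_∞ = 0 eV

Ionization energy = E_∞ - E_5 = 0 - (-26.6671720) = 26.6671720 eV
Ionization energy ≈ 26.6672 eV

This is also called the binding energy of the electron in state n = 5.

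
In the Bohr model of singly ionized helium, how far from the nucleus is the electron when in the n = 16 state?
6.7735 nm (or 67.7347 Å)

The Bohr radius formula is:
r_n = n² a₀ / Z

where a₀ = 0.0529177 nm is the Bohr radius.

For He⁺ (Z = 2) at n = 16:
r_16 = 16² × 0.0529177 nm / 2
r_16 = 256 × 0.0529177 nm / 2
r_16 = 13.54693 nm / 2
r_16 = 6.7735 nm

The electron orbits at approximately 6.7735 nm from the nucleus.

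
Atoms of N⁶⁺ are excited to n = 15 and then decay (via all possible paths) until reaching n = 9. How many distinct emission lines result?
21

The electron can occupy levels n = 9, 10, ..., 15 during de-excitation — that is m = 15 - 9 + 1 = 7 distinct levels.

The number of distinct spectral lines equals the number of ways to choose 2 of these m levels (each pair gives one possible emission transition):

Number of lines = m(m-1)/2 = 7×6/2 = 21

These correspond to all possible transitions between the 7 levels:
15 → 14, 15 → 13, 15 → 12, 15 → 11, 15 → 10, 15 → 9, 14 → 13, 14 → 12...

Each transition produces a photon with a unique energy (and thus wavelength). This count does not depend on Z.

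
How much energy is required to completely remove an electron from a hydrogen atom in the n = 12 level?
0.094 eV

The ionization energy is the energy needed to remove the electron completely (n → ∞).

For hydrogen, E_n = -13.6057 eV / n².

At n = 12: E_12 = -13.6057 / 12² = -0.094484 eV
At n = ∞: E_∞ = 0 eV

Ionization energy = E_∞ - E_12 = 0 - (-0.094484) = 0.094484 eV
Ionization energy ≈ 0.094 eV

This is also called the binding energy of the electron in state n = 12.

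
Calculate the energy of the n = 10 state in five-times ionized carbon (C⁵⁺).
-4.89805 eV

For hydrogen-like ions, the energy levels scale with Z²:
E_n = -13.6057 Z² / n² eV

For C⁵⁺ (Z = 6) at n = 10:
E_10 = -13.6057 × 6² / 10²
E_10 = -13.6057 × 36 / 100
E_10 = -489.8052 / 100
E_10 = -4.89805 eV

The energy is 36 times more negative than hydrogen at the same n due to the stronger nuclear charge.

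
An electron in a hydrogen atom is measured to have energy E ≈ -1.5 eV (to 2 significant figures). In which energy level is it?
n = 3

The exact energy levels follow E_n = -13.6057 eV / n².

The measured value (-1.5 eV) is reported to only 2 significant figures, so we must test candidate n values and see which one matches to that precision.

Candidate energies:
  n = 1:  E = -13.6057/1² = -13.60570 eV
  n = 2:  E = -13.6057/2² = -3.40143 eV
  n = 3:  E = -13.6057/3² = -1.51174 eV  ← matches
  n = 4:  E = -13.6057/4² = -0.85036 eV
  n = 5:  E = -13.6057/5² = -0.54423 eV

Checking against the measurement of -1.5 eV (2 sig figs), only n = 3 agrees:
E_3 = -1.51174 eV, which rounds to -1.5 eV ✓

Therefore n = 3.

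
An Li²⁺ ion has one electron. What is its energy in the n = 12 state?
-0.850 eV

For hydrogen-like ions, the energy levels scale with Z²:
E_n = -13.6057 Z² / n² eV

For Li²⁺ (Z = 3) at n = 12:
E_12 = -13.6057 × 3² / 12²
E_12 = -13.6057 × 9 / 144
E_12 = -122.4513 / 144
E_12 = -0.850 eV

The energy is 9 times more negative than hydrogen at the same n due to the stronger nuclear charge.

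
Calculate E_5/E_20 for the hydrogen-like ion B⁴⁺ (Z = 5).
16.0000

Using E_n = -13.6057 Z² / n² eV with Z = 5:

E_5 = -13.6057 × 5² / 5² = -340.1425 / 25 = -13.6057000000 eV
E_20 = -13.6057 × 5² / 20² = -340.1425 / 400 = -0.8503562500 eV

The ratio is:
E_5/E_20 = (-13.6057000000) / (-0.8503562500)
E_5/E_20 = (-340.1425/25) / (-340.1425/400)
E_5/E_20 = 400/25
E_5/E_20 = 16.0000
(Note: the Z² factors cancel in the ratio.)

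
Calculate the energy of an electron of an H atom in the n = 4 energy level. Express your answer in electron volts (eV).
-0.85 eV

The energy levels of a hydrogen-like atom are given by:
E_n = -13.6057 eV / n²

For n = 4:
E_4 = -13.6057 eV / 4²
E_4 = -13.6057 eV / 16
E_4 = -0.85 eV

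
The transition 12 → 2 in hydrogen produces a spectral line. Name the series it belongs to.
Balmer series

The spectral series in hydrogen are named based on the final (lower) energy level:
- Lyman series: n_final = 1 (ultraviolet)
- Balmer series: n_final = 2 (visible/near-UV)
- Paschen series: n_final = 3 (infrared)
- Brackett series: n_final = 4 (infrared)
- Pfund series: n_final = 5 (far infrared)

Since this transition ends at n = 2, it belongs to the Balmer series.

For reference, this 12 → 2 line has photon energy
ΔE = 13.6057 eV × (1/2² - 1/12²) = 3.306941 eV,
corresponding to wavelength λ = hc/ΔE = 1239.84 eV·nm / 3.306941 eV = 374.92 nm in the visible/near-UV region.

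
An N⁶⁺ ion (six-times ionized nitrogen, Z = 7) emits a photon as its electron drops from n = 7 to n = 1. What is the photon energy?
653.073600 eV

The energy levels are E_n = -13.6057 Z² eV / n².

Energy at n = 7: E_7 = -13.6057 × 7² / 7² = -13.605700000 eV
Energy at n = 1: E_1 = -13.6057 × 7² / 1² = -666.679300000 eV

For emission (electron falling to lower state), the photon energy is:
E_photon = E_7 - E_1 = |-13.605700000 - (-666.679300000)|
E_photon = 653.073600 eV

This energy is carried away by the emitted photon.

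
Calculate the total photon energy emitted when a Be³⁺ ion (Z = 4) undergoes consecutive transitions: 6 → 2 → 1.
211.6442 eV

The energy levels of Be³⁺ are E_n = -13.6057 × 4² / n² eV.

First transition (6 → 2):
ΔE₁ = |E_2 - E_6|
ΔE₁ = |-54.4228000000 - (-6.0469777778)| = 48.3758222 eV

Second transition (2 → 1):
ΔE₂ = |E_1 - E_2|
ΔE₂ = |-217.6912000000 - (-54.4228000000)| = 163.2684000 eV

Total energy released:
E_total = ΔE₁ + ΔE₂ = 48.3758222 + 163.2684000 = 211.6442 eV

Note: This equals the direct transition 6 → 1: 211.6442 eV ✓
Energy is conserved regardless of the path taken.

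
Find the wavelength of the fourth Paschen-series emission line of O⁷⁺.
15.6980 nm

The lines of a series are numbered from the longest wavelength (smallest ΔE) outward; the fourth line is the transition from n = n_f + 4 to n_f.
The Paschen series has all transitions ending at n_f = 3.

For O⁷⁺ (Z = 8), the fourth line (δ-line) is the jump from n = 7 to n = 3:
E_7 = -13.6057 × 8² / 7² = -17.770710 eV
E_3 = -13.6057 × 8² / 3² = -96.751644 eV
ΔE = E_7 - E_3 = 78.980934 eV

λ = hc/E = 1239.84 eV·nm / 78.980934 eV
λ = 15.6980 nm

This is the δ-line of the Paschen series in O⁷⁺.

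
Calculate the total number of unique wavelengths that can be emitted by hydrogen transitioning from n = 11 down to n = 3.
36

The electron can occupy levels n = 3, 4, ..., 11 during de-excitation — that is m = 11 - 3 + 1 = 9 distinct levels.

The number of distinct spectral lines equals the number of ways to choose 2 of these m levels (each pair gives one possible emission transition):

Number of lines = m(m-1)/2 = 9×8/2 = 36

These correspond to all possible transitions between the 9 levels:
11 → 10, 11 → 9, 11 → 8, 11 → 7, 11 → 6, 11 → 5, 11 → 4, 11 → 3...

Each transition produces a photon with a unique energy (and thus wavelength). This count does not depend on Z.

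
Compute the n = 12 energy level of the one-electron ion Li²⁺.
-0.8504 eV

For hydrogen-like ions, the energy levels scale with Z²:
E_n = -13.6057 Z² / n² eV

For Li²⁺ (Z = 3) at n = 12:
E_12 = -13.6057 × 3² / 12²
E_12 = -13.6057 × 9 / 144
E_12 = -122.4513 / 144
E_12 = -0.8504 eV

The energy is 9 times more negative than hydrogen at the same n due to the stronger nuclear charge.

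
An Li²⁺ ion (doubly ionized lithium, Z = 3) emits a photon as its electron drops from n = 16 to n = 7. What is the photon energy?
2.020681 eV

The energy levels are E_n = -13.6057 Z² eV / n².

Energy at n = 16: E_16 = -13.6057 × 3² / 16² = -0.478325391 eV
Energy at n = 7: E_7 = -13.6057 × 3² / 7² = -2.499006122 eV

For emission (electron falling to lower state), the photon energy is:
E_photon = E_16 - E_7 = |-0.478325391 - (-2.499006122)|
E_photon = 2.020681 eV

This energy is carried away by the emitted photon.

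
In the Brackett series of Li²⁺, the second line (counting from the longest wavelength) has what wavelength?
291.60 nm

The lines of a series are numbered from the longest wavelength (smallest ΔE) outward; the second line is the transition from n = n_f + 2 to n_f.
The Brackett series has all transitions ending at n_f = 4.

For Li²⁺ (Z = 3), the second line (β-line) is the jump from n = 6 to n = 4:
E_6 = -13.6057 × 3² / 6² = -3.401425 eV
E_4 = -13.6057 × 3² / 4² = -7.653206 eV
ΔE = E_6 - E_4 = 4.251781 eV

λ = hc/E = 1239.84 eV·nm / 4.251781 eV
λ = 291.60 nm

This is the β-line of the Brackett series in Li²⁺.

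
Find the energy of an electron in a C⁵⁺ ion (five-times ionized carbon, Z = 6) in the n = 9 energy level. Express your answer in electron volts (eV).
-6.046978 eV

The energy levels of a hydrogen-like atom are given by:
E_n = -13.6057 Z² / n² eV  (with Z = 6 for C⁵⁺)

For n = 9:
E_9 = -13.6057 × 6² / 9²
E_9 = -13.6057 × 36 / 81
E_9 = -6.046978 eV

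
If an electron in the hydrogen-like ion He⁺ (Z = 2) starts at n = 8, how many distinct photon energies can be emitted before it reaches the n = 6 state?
3

The electron can occupy levels n = 6, 7, ..., 8 during de-excitation — that is m = 8 - 6 + 1 = 3 distinct levels.

The number of distinct spectral lines equals the number of ways to choose 2 of these m levels (each pair gives one possible emission transition):

Number of lines = m(m-1)/2 = 3×2/2 = 3

These correspond to all possible transitions between the 3 levels:
8 → 7, 8 → 6, 7 → 6

Each transition produces a photon with a unique energy (and thus wavelength). This count does not depend on Z.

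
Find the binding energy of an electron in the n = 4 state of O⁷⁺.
54.42 eV

The ionization energy is the energy needed to remove the electron completely (n → ∞).

For a hydrogen-like ion with Z = 8, E_n = -13.6057 Z² / n² eV.

At n = 4: E_4 = -13.6057 × 8² / 4² = -54.42280 eV
At n = ∞: E_∞ = 0 eV

Ionization energy = E_∞ - E_4 = 0 - (-54.42280) = 54.42280 eV
Ionization energy ≈ 54.42 eV

This is also called the binding energy of the electron in state n = 4.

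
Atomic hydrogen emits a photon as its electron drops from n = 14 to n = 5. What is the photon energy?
0.474811 eV

The energy levels are E_n = -13.6057 eV / n².

Energy at n = 14: E_14 = -13.6057 / 14² = -0.069416837 eV
Energy at n = 5: E_5 = -13.6057 / 5² = -0.544228000 eV

For emission (electron falling to lower state), the photon energy is:
E_photon = E_14 - E_5 = |-0.069416837 - (-0.544228000)|
E_photon = 0.474811 eV

This energy is carried away by the emitted photon.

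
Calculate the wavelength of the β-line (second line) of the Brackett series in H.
2624.44358 nm

The lines of a series are numbered from the longest wavelength (smallest ΔE) outward; the second line is the transition from n = n_f + 2 to n_f.
The Brackett series has all transitions ending at n_f = 4.

For H, the second line (β-line) is the jump from n = 6 to n = 4:
E_6 = -13.6057 / 6² = -0.37793611111 eV
E_4 = -13.6057 / 4² = -0.85035625000 eV
ΔE = E_6 - E_4 = 0.47242013889 eV

λ = hc/E = 1239.84 eV·nm / 0.47242013889 eV
λ = 2624.44358 nm

This is the β-line of the Brackett series in H.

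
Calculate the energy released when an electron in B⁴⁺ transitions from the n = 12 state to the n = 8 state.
2.952626 eV

The energy levels are E_n = -13.6057 Z² eV / n².

Energy at n = 12: E_12 = -13.6057 × 5² / 12² = -2.362100694 eV
Energy at n = 8: E_8 = -13.6057 × 5² / 8² = -5.314726563 eV

For emission (electron falling to lower state), the photon energy is:
E_photon = E_12 - E_8 = |-2.362100694 - (-5.314726563)|
E_photon = 2.952626 eV

This energy is carried away by the emitted photon.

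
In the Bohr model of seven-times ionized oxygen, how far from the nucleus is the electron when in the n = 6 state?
0.2381 nm (or 2.3813 Å)

The Bohr radius formula is:
r_n = n² a₀ / Z

where a₀ = 0.0529177 nm is the Bohr radius.

For O⁷⁺ (Z = 8) at n = 6:
r_6 = 6² × 0.0529177 nm / 8
r_6 = 36 × 0.0529177 nm / 8
r_6 = 1.90504 nm / 8
r_6 = 0.2381 nm

The electron orbits at approximately 0.2381 nm from the nucleus.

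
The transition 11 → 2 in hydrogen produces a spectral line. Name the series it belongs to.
Balmer series

The spectral series in hydrogen are named based on the final (lower) energy level:
- Lyman series: n_final = 1 (ultraviolet)
- Balmer series: n_final = 2 (visible/near-UV)
- Paschen series: n_final = 3 (infrared)
- Brackett series: n_final = 4 (infrared)
- Pfund series: n_final = 5 (far infrared)

Since this transition ends at n = 2, it belongs to the Balmer series.

For reference, this 11 → 2 line has photon energy
ΔE = 13.6057 eV × (1/2² - 1/11²) = 3.28898120 eV,
corresponding to wavelength λ = hc/ΔE = 1239.84 eV·nm / 3.28898120 eV = 376.9678 nm in the visible/near-UV region.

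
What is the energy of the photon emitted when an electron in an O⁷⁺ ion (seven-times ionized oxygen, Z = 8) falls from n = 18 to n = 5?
32.143046 eV

The energy levels are E_n = -13.6057 Z² eV / n².

Energy at n = 18: E_18 = -13.6057 × 8² / 18² = -2.687545679 eV
Energy at n = 5: E_5 = -13.6057 × 8² / 5² = -34.830592000 eV

For emission (electron falling to lower state), the photon energy is:
E_photon = E_18 - E_5 = |-2.687545679 - (-34.830592000)|
E_photon = 32.143046 eV

This energy is carried away by the emitted photon.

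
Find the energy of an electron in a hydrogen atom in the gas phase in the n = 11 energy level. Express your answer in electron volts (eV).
-0.1124 eV

The energy levels of a hydrogen-like atom are given by:
E_n = -13.6057 eV / n²

For n = 11:
E_11 = -13.6057 eV / 11²
E_11 = -13.6057 eV / 121
E_11 = -0.1124 eV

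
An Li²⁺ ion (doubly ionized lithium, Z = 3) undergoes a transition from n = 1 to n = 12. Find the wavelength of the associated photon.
10.20 nm

First, find the transition energy using E_n = -13.6057 Z² / n² eV:
E_1 = -13.6057 × 3² / 1² = -122.4513 eV
E_12 = -13.6057 × 3² / 12² = -0.8504 eV

Photon energy: |ΔE| = |E_12 - E_1| = 121.6009 eV

Convert to wavelength using E = hc/λ with hc = 1239.84 eV·nm:
λ = hc/E = 1239.84 eV·nm / 121.6009 eV
λ = 10.20 nm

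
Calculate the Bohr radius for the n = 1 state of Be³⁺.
0.01323 nm (or 0.13230 Å)

The Bohr radius formula is:
r_n = n² a₀ / Z

where a₀ = 0.05291772 nm is the Bohr radius.

For Be³⁺ (Z = 4) at n = 1:
r_1 = 1² × 0.05291772 nm / 4
r_1 = 1 × 0.05291772 nm / 4
r_1 = 0.052918 nm / 4
r_1 = 0.01323 nm

The electron orbits at approximately 0.01323 nm from the nucleus.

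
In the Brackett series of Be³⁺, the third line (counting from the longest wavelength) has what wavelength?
135.3091 nm

The lines of a series are numbered from the longest wavelength (smallest ΔE) outward; the third line is the transition from n = n_f + 3 to n_f.
The Brackett series has all transitions ending at n_f = 4.

For Be³⁺ (Z = 4), the third line (γ-line) is the jump from n = 7 to n = 4:
E_7 = -13.6057 × 4² / 7² = -4.44267755 eV
E_4 = -13.6057 × 4² / 4² = -13.60570000 eV
ΔE = E_7 - E_4 = 9.16302245 eV

λ = hc/E = 1239.84 eV·nm / 9.16302245 eV
λ = 135.3091 nm

This is the γ-line of the Brackett series in Be³⁺.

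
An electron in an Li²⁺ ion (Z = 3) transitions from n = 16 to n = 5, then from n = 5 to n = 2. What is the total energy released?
30.134 eV

The energy levels of Li²⁺ are E_n = -13.6057 × 3² / n² eV.

First transition (16 → 5):
ΔE₁ = |E_5 - E_16|
ΔE₁ = |-4.8980520000 - (-0.4783253906)| = 4.4197266 eV

Second transition (5 → 2):
ΔE₂ = |E_2 - E_5|
ΔE₂ = |-30.6128250000 - (-4.8980520000)| = 25.7147730 eV

Total energy released:
E_total = ΔE₁ + ΔE₂ = 4.4197266 + 25.7147730 = 30.134 eV

Note: This equals the direct transition 16 → 2: 30.134 eV ✓
Energy is conserved regardless of the path taken.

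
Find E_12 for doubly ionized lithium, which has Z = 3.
-0.8504 eV

For hydrogen-like ions, the energy levels scale with Z²:
E_n = -13.6057 Z² / n² eV

For Li²⁺ (Z = 3) at n = 12:
E_12 = -13.6057 × 3² / 12²
E_12 = -13.6057 × 9 / 144
E_12 = -122.4513 / 144
E_12 = -0.8504 eV

The energy is 9 times more negative than hydrogen at the same n due to the stronger nuclear charge.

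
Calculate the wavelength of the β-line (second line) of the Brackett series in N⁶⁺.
53.560 nm

The lines of a series are numbered from the longest wavelength (smallest ΔE) outward; the second line is the transition from n = n_f + 2 to n_f.
The Brackett series has all transitions ending at n_f = 4.

For N⁶⁺ (Z = 7), the second line (β-line) is the jump from n = 6 to n = 4:
E_6 = -13.6057 × 7² / 6² = -18.51887 eV
E_4 = -13.6057 × 7² / 4² = -41.66746 eV
ΔE = E_6 - E_4 = 23.14859 eV

λ = hc/E = 1239.84 eV·nm / 23.14859 eV
λ = 53.560 nm

This is the β-line of the Brackett series in N⁶⁺.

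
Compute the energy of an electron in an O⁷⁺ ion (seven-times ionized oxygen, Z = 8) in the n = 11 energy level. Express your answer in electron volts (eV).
-7.196 eV

The energy levels of a hydrogen-like atom are given by:
E_n = -13.6057 Z² / n² eV  (with Z = 8 for O⁷⁺)

For n = 11:
E_11 = -13.6057 × 8² / 11²
E_11 = -13.6057 × 64 / 121
E_11 = -7.196 eV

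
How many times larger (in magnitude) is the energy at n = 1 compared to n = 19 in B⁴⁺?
361.000

Using E_n = -13.6057 Z² / n² eV with Z = 5:

E_1 = -13.6057 × 5² / 1² = -340.1425 / 1 = -340.142500000 eV
E_19 = -13.6057 × 5² / 19² = -340.1425 / 361 = -0.942222992 eV

The ratio is:
E_1/E_19 = (-340.142500000) / (-0.942222992)
E_1/E_19 = (-340.1425/1) / (-340.1425/361)
E_1/E_19 = 361/1
E_1/E_19 = 361.000
(Note: the Z² factors cancel in the ratio.)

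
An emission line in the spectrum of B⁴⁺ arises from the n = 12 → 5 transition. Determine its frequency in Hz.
2.719e+15 Hz

First, find the transition energy:
E_12 = -13.6057 × 5² / 12² = -2.36210 eV
E_5 = -13.6057 × 5² / 5² = -13.60570 eV
|ΔE| = |E_5 - E_12| = 11.24360 eV

Convert to Joules: E = 11.24360 eV × (1.602177 × 10⁻¹⁹ J/eV) = 1.80142e-18 J

Using E = hf:
f = E/h = 1.80142e-18 J / (6.62607 × 10⁻³⁴ J·s)
f = 2.719e+15 Hz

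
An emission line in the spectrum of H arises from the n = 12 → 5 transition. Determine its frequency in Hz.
1.0875e+14 Hz

First, find the transition energy:
E_12 = -13.6057 / 12² = -0.09448403 eV
E_5 = -13.6057 / 5² = -0.54422800 eV
|ΔE| = |E_5 - E_12| = 0.44974397 eV

Convert to Joules: E = 0.44974397 eV × (1.602177 × 10⁻¹⁹ J/eV) = 7.205694e-20 J

Using E = hf:
f = E/h = 7.205694e-20 J / (6.62607 × 10⁻³⁴ J·s)
f = 1.0875e+14 Hz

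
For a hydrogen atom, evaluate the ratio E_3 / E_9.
9.000

Using E_n = -13.6057 Z² / n² eV with Z = 1:

E_3 = -13.6057 / 3² = -13.6057 / 9 = -1.511744444 eV
E_9 = -13.6057 / 9² = -13.6057 / 81 = -0.167971605 eV

The ratio is:
E_3/E_9 = (-1.511744444) / (-0.167971605)
E_3/E_9 = (-13.6057/9) / (-13.6057/81)
E_3/E_9 = 81/9
E_3/E_9 = 9.000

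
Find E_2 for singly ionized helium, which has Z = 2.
-13.6057 eV

For hydrogen-like ions, the energy levels scale with Z²:
E_n = -13.6057 Z² / n² eV

For He⁺ (Z = 2) at n = 2:
E_2 = -13.6057 × 2² / 2²
E_2 = -13.6057 × 4 / 4
E_2 = -54.4228 / 4
E_2 = -13.6057 eV

The energy is 4 times more negative than hydrogen at the same n due to the stronger nuclear charge.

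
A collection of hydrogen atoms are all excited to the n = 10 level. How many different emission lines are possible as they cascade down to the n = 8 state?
3

The electron can occupy levels n = 8, 9, ..., 10 during de-excitation — that is m = 10 - 8 + 1 = 3 distinct levels.

The number of distinct spectral lines equals the number of ways to choose 2 of these m levels (each pair gives one possible emission transition):

Number of lines = m(m-1)/2 = 3×2/2 = 3

These correspond to all possible transitions between the 3 levels:
10 → 9, 10 → 8, 9 → 8

Each transition produces a photon with a unique energy (and thus wavelength). This count does not depend on Z.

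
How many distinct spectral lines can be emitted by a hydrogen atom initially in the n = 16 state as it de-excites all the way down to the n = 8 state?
36

The electron can occupy levels n = 8, 9, ..., 16 during de-excitation — that is m = 16 - 8 + 1 = 9 distinct levels.

The number of distinct spectral lines equals the number of ways to choose 2 of these m levels (each pair gives one possible emission transition):

Number of lines = m(m-1)/2 = 9×8/2 = 36

These correspond to all possible transitions between the 9 levels:
16 → 15, 16 → 14, 16 → 13, 16 → 12, 16 → 11, 16 → 10, 16 → 9, 16 → 8...

Each transition produces a photon with a unique energy (and thus wavelength). This count does not depend on Z.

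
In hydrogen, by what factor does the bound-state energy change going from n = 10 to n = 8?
1.56250

Using E_n = -13.6057 Z² / n² eV with Z = 1:

E_8 = -13.6057 / 8² = -13.6057 / 64 = -0.21258906250 eV
E_10 = -13.6057 / 10² = -13.6057 / 100 = -0.13605700000 eV

The ratio is:
E_8/E_10 = (-0.21258906250) / (-0.13605700000)
E_8/E_10 = (-13.6057/64) / (-13.6057/100)
E_8/E_10 = 100/64
E_8/E_10 = 1.56250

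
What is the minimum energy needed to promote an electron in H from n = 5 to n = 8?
0.331639 eV

The energy levels of a hydrogen-like atom are E_n = -13.6057 eV / n².

Energy at n = 5: E_5 = -13.6057 / 5² = -0.544228000 eV
Energy at n = 8: E_8 = -13.6057 / 8² = -0.212589063 eV

The excitation energy is the difference:
ΔE = E_8 - E_5
ΔE = -0.212589063 - (-0.544228000)
ΔE = 0.331639 eV

Since this is positive, energy must be absorbed (photon absorption).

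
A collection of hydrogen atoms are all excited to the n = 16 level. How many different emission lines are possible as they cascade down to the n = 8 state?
36

The electron can occupy levels n = 8, 9, ..., 16 during de-excitation — that is m = 16 - 8 + 1 = 9 distinct levels.

The number of distinct spectral lines equals the number of ways to choose 2 of these m levels (each pair gives one possible emission transition):

Number of lines = m(m-1)/2 = 9×8/2 = 36

These correspond to all possible transitions between the 9 levels:
16 → 15, 16 → 14, 16 → 13, 16 → 12, 16 → 11, 16 → 10, 16 → 9, 16 → 8...

Each transition produces a photon with a unique energy (and thus wavelength). This count does not depend on Z.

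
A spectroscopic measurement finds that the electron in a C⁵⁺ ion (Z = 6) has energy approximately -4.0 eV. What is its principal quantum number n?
n = 11

The exact energy levels follow E_n = -13.6057 Z² / n² eV with Z = 6.

The measured value (-4.0 eV) is reported to only 2 significant figures, so we must test candidate n values and see which one matches to that precision.

Candidate energies:
  n = 9:  E = -13.6057 × 6² / 9² = -6.04698 eV
  n = 10:  E = -13.6057 × 6² / 10² = -4.89805 eV
  n = 11:  E = -13.6057 × 6² / 11² = -4.04798 eV  ← matches
  n = 12:  E = -13.6057 × 6² / 12² = -3.40143 eV
  n = 13:  E = -13.6057 × 6² / 13² = -2.89826 eV

Checking against the measurement of -4.0 eV (2 sig figs), only n = 11 agrees:
E_11 = -4.04798 eV, which rounds to -4.0 eV ✓

Therefore n = 11.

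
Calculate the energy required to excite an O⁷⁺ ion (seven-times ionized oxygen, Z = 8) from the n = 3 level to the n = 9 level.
86.001462 eV

The energy levels of a hydrogen-like atom are E_n = -13.6057 Z² eV / n².

Energy at n = 3: E_3 = -13.6057 × 8² / 3² = -96.751644444 eV
Energy at n = 9: E_9 = -13.6057 × 8² / 9² = -10.750182716 eV

The excitation energy is the difference:
ΔE = E_9 - E_3
ΔE = -10.750182716 - (-96.751644444)
ΔE = 86.001462 eV

Since this is positive, energy must be absorbed (photon absorption).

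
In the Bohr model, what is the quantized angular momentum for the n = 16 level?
1.687e-33 J·s (or 16ℏ)

In the Bohr model, angular momentum is quantized:
L = nℏ

where ℏ = h/(2π) = 1.05457e-34 J·s

For n = 16:
L = 16 × 1.05457e-34 J·s
L = 1.687e-33 J·s

This can also be written as L = 16ℏ.
The angular momentum is an integer multiple of the reduced Planck constant.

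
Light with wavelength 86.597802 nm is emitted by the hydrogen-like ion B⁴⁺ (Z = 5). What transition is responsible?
n = 7 → n = 4

First, find the photon energy from the wavelength (hc = 1239.84 eV·nm):
E = hc/λ = 1239.84 eV·nm / 86.597802 nm = 14.317223 eV

The energy levels of B⁴⁺ satisfy E_n = -13.6057 × 5² / n² eV, so an emission n_i → n_f releases
ΔE = 13.6057 × 5² × (1/n_f² − 1/n_i²) eV.

Setting ΔE equal to the photon energy:
1/n_f² − 1/n_i² = 14.317223 / (13.6057 × 5²) = 0.042091838

Since 1/n_i² must be positive, we need 1/n_f² > 0.042091838, i.e. n_f ≤ 4. For each allowed n_f, solve n_i = (1/n_f² − 0.042091838)^(−1/2) and check whether it is a whole number:
  n_f = 1: 1/n_i² = 1.000000000 − 0.042091838 = 0.957908162 → n_i = 1.022  (not an integer) ✗
  n_f = 2: 1/n_i² = 0.250000000 − 0.042091838 = 0.207908162 → n_i = 2.193  (not an integer) ✗
  n_f = 3: 1/n_i² = 0.111111111 − 0.042091838 = 0.069019273 → n_i = 3.806  (not an integer) ✗
  n_f = 4: 1/n_i² = 0.062500000 − 0.042091838 = 0.020408162 → n_i = 7.000  → integer, n_i = 7 ✓

Only n_f = 4 gives an integer upper level, n_i = 7.

The transition is from n = 7 to n = 4 (emission).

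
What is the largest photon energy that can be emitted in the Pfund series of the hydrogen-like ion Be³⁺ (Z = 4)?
8.70765 eV

The series limit corresponds to the transition from n = ∞ to n = 5.
This is the highest energy (shortest wavelength) transition in the Pfund series.

E_∞ = 0 eV
E_5 = -13.6057 × 4² / 5² = -8.70765 eV

Energy at series limit:
ΔE = E_∞ - E_5 = 0 - (-8.70765) = 8.70765 eV

This energy equals the ionization energy from the n = 5 state of Be³⁺.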